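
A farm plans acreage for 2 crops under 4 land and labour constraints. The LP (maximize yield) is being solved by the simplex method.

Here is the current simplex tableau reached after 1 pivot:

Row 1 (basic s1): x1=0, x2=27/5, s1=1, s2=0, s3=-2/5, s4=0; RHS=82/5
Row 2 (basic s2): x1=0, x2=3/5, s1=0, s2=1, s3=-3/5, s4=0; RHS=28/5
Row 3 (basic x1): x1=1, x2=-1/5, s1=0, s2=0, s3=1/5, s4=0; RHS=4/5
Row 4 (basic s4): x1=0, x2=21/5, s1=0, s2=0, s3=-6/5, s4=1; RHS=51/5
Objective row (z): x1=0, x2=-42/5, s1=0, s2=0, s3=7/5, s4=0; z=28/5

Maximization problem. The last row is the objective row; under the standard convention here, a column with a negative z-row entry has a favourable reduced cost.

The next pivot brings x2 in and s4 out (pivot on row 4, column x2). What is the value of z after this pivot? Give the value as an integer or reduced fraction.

Minimum ratio for x2: (51/5)/(21/5) = 17/7.
z changes by −(z-row coeff of x2)·ratio = −(-42/5)·(17/7) = 102/5.
New z = 28/5 + (102/5) = 26.

26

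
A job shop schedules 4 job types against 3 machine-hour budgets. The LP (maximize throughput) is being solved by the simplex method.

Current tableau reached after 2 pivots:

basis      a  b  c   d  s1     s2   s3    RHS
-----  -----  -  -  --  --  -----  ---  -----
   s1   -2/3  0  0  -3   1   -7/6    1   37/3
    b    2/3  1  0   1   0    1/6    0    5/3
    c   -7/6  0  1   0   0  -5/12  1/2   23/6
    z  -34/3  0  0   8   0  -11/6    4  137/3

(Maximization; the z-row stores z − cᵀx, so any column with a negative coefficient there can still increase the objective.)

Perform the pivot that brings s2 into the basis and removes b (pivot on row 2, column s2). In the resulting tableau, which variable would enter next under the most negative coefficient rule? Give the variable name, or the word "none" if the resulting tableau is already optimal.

Pivot element 1/6. New z-row = old z-row − (-11/6)·(row 2/(1/6)).
Updated z-row coefficients: a: -4, b: 11, c: 0, d: 19, s1: 0, s2: 0, s3: 4.
The most negative is -4 in column a, so a would enter next.

a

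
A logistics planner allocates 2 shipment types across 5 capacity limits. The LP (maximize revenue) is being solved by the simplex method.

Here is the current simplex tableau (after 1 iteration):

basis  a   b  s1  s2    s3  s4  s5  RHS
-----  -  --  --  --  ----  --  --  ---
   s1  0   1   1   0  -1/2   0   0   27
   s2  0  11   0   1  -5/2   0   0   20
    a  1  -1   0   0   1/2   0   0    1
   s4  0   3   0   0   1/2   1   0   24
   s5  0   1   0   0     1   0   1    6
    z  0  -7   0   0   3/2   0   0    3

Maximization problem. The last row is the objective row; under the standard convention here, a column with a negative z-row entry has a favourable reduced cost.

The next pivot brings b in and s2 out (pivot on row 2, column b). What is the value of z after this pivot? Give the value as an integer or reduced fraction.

173/11

Minimum ratio for b: 20/11 = 20/11.
z changes by −(z-row coeff of b)·ratio = −(-7)·(20/11) = 140/11.
New z = 3 + (140/11) = 173/11.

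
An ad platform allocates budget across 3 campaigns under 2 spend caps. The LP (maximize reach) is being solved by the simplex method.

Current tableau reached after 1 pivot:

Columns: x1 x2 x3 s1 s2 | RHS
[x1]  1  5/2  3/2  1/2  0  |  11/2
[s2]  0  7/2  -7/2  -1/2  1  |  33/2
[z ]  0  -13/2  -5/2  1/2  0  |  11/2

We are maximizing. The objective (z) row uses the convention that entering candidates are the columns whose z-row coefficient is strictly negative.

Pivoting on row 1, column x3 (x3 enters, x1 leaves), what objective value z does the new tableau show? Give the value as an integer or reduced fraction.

44/3

Minimum ratio for x3: (11/2)/(3/2) = 11/3.
z changes by −(z-row coeff of x3)·ratio = −(-5/2)·(11/3) = 55/6.
New z = 11/2 + (55/6) = 44/3.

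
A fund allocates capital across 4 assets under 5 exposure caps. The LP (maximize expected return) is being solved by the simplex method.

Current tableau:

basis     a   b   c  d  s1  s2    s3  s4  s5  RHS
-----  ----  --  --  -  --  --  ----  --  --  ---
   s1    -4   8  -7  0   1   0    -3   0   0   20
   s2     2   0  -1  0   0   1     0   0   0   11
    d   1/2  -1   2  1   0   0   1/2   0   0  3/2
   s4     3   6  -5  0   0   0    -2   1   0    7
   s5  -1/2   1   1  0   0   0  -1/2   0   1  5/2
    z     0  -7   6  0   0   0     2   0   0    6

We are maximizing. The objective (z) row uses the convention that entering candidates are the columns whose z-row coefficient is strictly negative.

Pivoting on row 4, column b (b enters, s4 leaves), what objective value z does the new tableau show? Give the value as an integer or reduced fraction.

85/6

Minimum ratio for b: 7/6 = 7/6.
z changes by −(z-row coeff of b)·ratio = −(-7)·(7/6) = 49/6.
New z = 6 + (49/6) = 85/6.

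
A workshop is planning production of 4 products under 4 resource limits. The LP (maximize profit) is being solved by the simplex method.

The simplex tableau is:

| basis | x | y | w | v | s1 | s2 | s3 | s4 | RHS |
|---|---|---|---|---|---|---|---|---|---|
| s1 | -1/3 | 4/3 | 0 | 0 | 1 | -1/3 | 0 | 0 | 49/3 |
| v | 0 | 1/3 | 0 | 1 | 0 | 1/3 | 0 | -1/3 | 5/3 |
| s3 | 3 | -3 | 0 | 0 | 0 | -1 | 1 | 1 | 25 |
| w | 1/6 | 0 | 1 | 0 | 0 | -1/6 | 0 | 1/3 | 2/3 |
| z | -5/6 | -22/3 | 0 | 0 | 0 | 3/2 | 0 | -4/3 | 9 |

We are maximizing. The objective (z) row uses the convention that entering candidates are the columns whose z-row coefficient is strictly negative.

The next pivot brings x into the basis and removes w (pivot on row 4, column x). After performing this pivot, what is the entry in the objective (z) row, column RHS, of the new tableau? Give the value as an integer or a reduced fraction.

Pivot element is row 4, column x: 1/6.
Normalize row 4: new (row 4, RHS) = (2/3)/(1/6) = 4.
z-row ← z-row − (-5/6)·(new row 4): 9 − (-5/6)·4 = 37/3.

37/3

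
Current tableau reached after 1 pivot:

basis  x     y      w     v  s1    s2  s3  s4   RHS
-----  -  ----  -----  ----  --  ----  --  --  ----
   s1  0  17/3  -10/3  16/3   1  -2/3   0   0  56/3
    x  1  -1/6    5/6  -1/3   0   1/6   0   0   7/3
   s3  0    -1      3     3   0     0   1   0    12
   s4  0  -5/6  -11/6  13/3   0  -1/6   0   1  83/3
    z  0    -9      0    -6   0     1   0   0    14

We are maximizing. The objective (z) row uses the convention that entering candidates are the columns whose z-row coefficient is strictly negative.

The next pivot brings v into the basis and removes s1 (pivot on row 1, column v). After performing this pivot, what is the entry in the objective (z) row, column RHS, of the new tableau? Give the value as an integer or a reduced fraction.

Pivot element is row 1, column v: 16/3.
Normalize row 1: new (row 1, RHS) = (56/3)/(16/3) = 7/2.
z-row ← z-row − (-6)·(new row 1): 14 − (-6)·(7/2) = 35.

35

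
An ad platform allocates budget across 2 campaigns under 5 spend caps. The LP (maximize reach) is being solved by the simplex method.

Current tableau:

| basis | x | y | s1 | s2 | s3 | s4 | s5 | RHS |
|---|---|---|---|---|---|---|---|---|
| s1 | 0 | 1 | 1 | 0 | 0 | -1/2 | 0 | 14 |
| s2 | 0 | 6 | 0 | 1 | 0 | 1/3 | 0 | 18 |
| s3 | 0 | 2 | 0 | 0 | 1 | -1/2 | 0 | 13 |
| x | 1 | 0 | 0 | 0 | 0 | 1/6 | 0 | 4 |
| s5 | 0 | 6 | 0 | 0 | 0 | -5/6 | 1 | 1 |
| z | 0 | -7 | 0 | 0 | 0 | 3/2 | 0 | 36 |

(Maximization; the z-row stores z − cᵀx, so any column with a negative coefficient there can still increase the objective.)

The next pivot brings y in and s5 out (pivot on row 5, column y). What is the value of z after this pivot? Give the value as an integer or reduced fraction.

Minimum ratio for y: 1/6 = 1/6.
z changes by −(z-row coeff of y)·ratio = −(-7)·(1/6) = 7/6.
New z = 36 + (7/6) = 223/6.

223/6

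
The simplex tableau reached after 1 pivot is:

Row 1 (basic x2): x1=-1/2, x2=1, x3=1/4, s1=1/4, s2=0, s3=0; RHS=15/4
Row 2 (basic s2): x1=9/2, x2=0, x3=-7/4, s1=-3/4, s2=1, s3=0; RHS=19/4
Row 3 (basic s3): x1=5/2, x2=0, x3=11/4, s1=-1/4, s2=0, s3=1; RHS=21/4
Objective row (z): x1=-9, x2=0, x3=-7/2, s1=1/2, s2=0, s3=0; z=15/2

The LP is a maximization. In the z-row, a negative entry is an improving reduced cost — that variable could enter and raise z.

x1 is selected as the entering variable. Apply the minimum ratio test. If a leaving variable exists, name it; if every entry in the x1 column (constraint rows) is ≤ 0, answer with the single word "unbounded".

Ratios: row 1 (x2): entry -1/2 ≤ 0, skip; row 2 (s2): (19/4)/(9/2) = 19/18; row 3 (s3): (21/4)/(5/2) = 21/10.
Minimum ratio is in the s2 row, so s2 leaves.

s2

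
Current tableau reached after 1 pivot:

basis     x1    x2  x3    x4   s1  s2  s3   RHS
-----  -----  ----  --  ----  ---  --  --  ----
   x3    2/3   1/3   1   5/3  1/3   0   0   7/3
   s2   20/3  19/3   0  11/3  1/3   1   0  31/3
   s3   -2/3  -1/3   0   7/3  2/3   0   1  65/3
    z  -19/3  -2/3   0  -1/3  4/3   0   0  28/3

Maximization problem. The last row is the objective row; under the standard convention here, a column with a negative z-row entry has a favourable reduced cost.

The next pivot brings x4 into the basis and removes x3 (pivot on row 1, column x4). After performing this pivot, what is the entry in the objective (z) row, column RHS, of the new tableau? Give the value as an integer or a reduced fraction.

Pivot element is row 1, column x4: 5/3.
Normalize row 1: new (row 1, RHS) = (7/3)/(5/3) = 7/5.
z-row ← z-row − (-1/3)·(new row 1): 28/3 − (-1/3)·(7/5) = 49/5.

49/5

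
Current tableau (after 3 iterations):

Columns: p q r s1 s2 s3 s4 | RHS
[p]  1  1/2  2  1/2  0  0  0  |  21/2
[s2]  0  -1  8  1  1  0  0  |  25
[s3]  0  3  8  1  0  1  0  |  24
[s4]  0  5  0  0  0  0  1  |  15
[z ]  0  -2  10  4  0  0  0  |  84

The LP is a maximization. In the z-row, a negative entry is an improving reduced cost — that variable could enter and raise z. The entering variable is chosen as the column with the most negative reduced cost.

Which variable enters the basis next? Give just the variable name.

q

Objective-row coefficients: p: 0, q: -2, r: 10, s1: 4, s2: 0, s3: 0, s4: 0.
The most negative is -2 in column q, so q enters.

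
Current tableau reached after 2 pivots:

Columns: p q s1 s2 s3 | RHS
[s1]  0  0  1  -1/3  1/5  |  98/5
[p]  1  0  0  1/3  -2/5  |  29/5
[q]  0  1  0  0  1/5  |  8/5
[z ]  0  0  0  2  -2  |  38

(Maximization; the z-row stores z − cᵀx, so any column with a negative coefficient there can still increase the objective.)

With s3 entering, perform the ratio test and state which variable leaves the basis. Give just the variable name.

q

Ratios: row 1 (s1): (98/5)/(1/5) = 98; row 2 (p): entry -2/5 ≤ 0, skip; row 3 (q): (8/5)/(1/5) = 8.
Minimum ratio 8 is in the q row, so q leaves.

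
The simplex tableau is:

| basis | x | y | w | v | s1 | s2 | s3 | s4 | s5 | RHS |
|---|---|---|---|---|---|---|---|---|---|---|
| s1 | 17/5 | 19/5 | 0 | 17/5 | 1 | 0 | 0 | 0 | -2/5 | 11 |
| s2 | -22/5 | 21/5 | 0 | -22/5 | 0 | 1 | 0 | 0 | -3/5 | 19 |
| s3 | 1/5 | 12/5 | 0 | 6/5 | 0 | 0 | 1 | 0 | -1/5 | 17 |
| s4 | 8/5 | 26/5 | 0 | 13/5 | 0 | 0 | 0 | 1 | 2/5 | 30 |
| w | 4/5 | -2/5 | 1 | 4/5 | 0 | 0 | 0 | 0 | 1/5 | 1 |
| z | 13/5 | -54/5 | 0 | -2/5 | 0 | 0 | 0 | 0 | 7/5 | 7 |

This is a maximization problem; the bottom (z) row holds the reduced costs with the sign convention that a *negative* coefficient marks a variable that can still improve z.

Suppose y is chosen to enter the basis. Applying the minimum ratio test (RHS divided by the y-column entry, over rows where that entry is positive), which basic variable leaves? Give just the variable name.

Ratios: row 1 (s1): 11/(19/5) = 55/19; row 2 (s2): 19/(21/5) = 95/21; row 3 (s3): 17/(12/5) = 85/12; row 4 (s4): 30/(26/5) = 75/13; row 5 (w): entry -2/5 ≤ 0, skip.
Minimum ratio 55/19 is in the s1 row, so s1 leaves.

s1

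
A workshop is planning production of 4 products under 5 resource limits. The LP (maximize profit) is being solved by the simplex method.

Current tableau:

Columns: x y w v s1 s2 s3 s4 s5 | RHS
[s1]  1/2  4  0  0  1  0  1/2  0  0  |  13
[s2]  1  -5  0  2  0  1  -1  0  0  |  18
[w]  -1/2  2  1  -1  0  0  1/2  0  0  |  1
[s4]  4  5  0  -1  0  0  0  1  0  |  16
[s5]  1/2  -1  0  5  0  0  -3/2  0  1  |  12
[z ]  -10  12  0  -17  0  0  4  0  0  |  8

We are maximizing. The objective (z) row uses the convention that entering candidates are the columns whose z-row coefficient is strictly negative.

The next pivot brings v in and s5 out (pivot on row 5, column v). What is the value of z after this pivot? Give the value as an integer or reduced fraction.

244/5

Minimum ratio for v: 12/5 = 12/5.
z changes by −(z-row coeff of v)·ratio = −(-17)·(12/5) = 204/5.
New z = 8 + (204/5) = 244/5.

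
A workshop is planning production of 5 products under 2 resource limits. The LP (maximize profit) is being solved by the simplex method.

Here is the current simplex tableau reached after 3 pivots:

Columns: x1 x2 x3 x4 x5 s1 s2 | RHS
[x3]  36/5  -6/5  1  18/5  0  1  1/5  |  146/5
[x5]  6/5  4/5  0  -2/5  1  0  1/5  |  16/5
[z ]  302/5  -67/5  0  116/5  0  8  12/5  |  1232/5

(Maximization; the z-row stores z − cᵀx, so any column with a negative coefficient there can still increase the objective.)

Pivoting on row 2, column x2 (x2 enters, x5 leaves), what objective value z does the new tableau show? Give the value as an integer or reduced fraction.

Minimum ratio for x2: (16/5)/(4/5) = 4.
z changes by −(z-row coeff of x2)·ratio = −(-67/5)·4 = 268/5.
New z = 1232/5 + (268/5) = 300.

300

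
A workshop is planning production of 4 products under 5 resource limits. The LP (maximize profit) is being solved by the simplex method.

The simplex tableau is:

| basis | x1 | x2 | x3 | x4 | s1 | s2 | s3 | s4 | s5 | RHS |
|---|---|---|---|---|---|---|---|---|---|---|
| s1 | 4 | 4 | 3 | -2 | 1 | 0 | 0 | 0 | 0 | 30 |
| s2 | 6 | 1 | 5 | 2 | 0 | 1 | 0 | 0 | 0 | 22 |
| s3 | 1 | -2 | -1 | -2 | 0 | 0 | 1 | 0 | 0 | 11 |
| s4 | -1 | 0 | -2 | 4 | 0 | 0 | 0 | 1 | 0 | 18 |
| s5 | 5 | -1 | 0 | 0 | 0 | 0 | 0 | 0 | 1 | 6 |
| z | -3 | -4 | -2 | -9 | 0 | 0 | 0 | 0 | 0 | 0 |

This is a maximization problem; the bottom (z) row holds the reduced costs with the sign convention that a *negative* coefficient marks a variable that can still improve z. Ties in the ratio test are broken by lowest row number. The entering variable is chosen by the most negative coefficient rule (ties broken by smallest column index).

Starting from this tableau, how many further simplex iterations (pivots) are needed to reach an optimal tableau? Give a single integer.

3

pivot: x4 in, s4 out → z = 81/2
pivot: x3 in, s2 out → z = 655/12
pivot: x2 in, s1 out → z = 3615/44
No improving column remains; optimal.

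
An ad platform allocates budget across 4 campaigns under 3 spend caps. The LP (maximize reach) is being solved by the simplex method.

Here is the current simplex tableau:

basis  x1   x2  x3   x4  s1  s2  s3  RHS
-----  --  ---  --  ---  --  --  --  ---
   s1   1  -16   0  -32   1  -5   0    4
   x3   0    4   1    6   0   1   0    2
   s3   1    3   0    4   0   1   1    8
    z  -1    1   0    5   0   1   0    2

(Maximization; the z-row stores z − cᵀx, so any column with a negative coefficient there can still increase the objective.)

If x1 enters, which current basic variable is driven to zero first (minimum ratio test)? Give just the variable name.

s1

Ratios: row 1 (s1): 4/1 = 4; row 2 (x3): entry 0 ≤ 0, skip; row 3 (s3): 8/1 = 8.
Minimum ratio 4 is in the s1 row, so s1 leaves.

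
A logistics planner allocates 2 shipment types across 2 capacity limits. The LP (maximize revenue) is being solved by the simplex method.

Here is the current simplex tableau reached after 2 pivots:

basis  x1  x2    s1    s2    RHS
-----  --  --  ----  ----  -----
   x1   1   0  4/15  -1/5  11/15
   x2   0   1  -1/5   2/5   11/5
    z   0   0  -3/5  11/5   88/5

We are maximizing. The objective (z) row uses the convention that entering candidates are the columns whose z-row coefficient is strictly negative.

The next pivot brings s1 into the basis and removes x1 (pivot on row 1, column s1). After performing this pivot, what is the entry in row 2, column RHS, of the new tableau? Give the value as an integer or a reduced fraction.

11/4

Pivot element is row 1, column s1: 4/15.
Normalize row 1: new (row 1, RHS) = (11/15)/(4/15) = 11/4.
row 2 ← row 2 − (-1/5)·(new row 1): 11/5 − (-1/5)·(11/4) = 11/4.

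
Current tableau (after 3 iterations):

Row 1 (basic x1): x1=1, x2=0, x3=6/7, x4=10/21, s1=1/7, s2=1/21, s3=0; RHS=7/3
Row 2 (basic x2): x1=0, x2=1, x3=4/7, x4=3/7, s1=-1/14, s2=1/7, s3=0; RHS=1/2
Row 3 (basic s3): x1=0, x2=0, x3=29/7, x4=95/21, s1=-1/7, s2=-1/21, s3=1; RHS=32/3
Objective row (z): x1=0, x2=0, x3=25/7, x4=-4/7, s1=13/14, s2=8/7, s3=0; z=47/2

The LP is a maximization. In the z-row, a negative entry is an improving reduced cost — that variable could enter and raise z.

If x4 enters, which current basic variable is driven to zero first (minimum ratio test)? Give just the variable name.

Ratios: row 1 (x1): (7/3)/(10/21) = 49/10; row 2 (x2): (1/2)/(3/7) = 7/6; row 3 (s3): (32/3)/(95/21) = 224/95.
Minimum ratio 7/6 is in the x2 row, so x2 leaves.

x2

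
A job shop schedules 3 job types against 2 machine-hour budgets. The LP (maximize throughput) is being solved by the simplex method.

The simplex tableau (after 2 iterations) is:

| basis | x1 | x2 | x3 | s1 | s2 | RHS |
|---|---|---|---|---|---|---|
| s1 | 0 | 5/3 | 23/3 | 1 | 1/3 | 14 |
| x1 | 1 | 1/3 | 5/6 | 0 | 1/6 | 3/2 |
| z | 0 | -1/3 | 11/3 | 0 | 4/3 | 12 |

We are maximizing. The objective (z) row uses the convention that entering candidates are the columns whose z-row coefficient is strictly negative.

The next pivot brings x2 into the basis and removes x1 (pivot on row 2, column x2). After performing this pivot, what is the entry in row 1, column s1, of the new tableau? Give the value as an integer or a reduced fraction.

1

Pivot element is row 2, column x2: 1/3.
Normalize row 2: new (row 2, s1) = 0/(1/3) = 0.
row 1 ← row 1 − (5/3)·(new row 2): 1 − (5/3)·0 = 1.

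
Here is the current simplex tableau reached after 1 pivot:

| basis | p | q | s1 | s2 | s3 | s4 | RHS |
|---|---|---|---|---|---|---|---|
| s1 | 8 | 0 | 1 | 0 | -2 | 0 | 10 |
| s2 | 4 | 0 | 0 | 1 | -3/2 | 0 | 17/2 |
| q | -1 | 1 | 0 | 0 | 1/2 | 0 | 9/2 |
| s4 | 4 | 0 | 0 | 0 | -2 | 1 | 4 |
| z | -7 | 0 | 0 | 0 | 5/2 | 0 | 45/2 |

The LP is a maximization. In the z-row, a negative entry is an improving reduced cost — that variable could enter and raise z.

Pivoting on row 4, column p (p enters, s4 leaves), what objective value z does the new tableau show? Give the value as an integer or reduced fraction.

Minimum ratio for p: 4/4 = 1.
z changes by −(z-row coeff of p)·ratio = −(-7)·1 = 7.
New z = 45/2 + 7 = 59/2.

59/2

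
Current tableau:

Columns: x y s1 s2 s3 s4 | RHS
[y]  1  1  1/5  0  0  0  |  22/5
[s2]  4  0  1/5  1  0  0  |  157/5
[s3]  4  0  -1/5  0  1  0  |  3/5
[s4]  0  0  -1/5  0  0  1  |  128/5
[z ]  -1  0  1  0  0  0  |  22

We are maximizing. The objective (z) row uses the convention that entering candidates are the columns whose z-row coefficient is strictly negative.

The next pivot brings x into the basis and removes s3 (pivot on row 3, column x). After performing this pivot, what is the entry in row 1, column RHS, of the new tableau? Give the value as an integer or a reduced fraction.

Pivot element is row 3, column x: 4.
Normalize row 3: new (row 3, RHS) = (3/5)/4 = 3/20.
row 1 ← row 1 − 1·(new row 3): 22/5 − 1·(3/20) = 17/4.

17/4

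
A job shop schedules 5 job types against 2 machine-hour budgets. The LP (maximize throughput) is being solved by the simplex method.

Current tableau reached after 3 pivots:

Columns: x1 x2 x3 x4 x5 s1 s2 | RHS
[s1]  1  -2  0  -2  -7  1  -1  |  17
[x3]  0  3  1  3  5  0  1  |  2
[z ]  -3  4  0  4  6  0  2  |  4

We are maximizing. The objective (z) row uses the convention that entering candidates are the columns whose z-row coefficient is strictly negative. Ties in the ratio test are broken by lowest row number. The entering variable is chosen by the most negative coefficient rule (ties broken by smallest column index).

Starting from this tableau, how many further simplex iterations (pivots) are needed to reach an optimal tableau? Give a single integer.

2

pivot: x1 in, s1 out → z = 55
pivot: x5 in, x3 out → z = 61
No improving column remains; optimal.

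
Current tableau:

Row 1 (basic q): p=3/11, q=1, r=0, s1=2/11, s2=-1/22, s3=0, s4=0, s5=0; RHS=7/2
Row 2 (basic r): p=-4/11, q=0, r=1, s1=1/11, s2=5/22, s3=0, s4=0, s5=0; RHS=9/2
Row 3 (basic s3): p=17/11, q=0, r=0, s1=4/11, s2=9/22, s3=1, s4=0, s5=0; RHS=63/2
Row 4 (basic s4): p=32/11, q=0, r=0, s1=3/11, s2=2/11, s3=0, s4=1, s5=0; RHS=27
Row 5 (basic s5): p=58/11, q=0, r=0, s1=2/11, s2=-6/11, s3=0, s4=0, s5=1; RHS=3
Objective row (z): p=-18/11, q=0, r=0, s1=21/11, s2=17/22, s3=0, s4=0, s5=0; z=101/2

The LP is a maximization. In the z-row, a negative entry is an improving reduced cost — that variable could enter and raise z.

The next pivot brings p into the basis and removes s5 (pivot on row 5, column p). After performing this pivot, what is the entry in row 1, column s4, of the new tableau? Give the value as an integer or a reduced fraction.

0

Pivot element is row 5, column p: 58/11.
Normalize row 5: new (row 5, s4) = 0/(58/11) = 0.
row 1 ← row 1 − (3/11)·(new row 5): 0 − (3/11)·0 = 0.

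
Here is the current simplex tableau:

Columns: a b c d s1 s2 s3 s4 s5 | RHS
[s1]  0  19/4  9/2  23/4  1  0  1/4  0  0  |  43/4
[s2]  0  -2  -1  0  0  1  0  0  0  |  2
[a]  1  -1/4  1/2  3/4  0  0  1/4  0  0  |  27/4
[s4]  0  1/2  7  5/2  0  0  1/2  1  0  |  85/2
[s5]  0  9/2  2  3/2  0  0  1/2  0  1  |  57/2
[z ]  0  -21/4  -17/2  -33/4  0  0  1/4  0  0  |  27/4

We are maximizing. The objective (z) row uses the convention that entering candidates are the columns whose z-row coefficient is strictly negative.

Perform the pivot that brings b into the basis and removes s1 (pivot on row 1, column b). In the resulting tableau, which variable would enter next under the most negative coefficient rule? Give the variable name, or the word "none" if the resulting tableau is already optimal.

Pivot element 19/4. New z-row = old z-row − (-21/4)·(row 1/(19/4)).
Updated z-row coefficients: a: 0, b: 0, c: -67/19, d: -36/19, s1: 21/19, s2: 0, s3: 10/19, s4: 0, s5: 0.
The most negative is -67/19 in column c, so c would enter next.

c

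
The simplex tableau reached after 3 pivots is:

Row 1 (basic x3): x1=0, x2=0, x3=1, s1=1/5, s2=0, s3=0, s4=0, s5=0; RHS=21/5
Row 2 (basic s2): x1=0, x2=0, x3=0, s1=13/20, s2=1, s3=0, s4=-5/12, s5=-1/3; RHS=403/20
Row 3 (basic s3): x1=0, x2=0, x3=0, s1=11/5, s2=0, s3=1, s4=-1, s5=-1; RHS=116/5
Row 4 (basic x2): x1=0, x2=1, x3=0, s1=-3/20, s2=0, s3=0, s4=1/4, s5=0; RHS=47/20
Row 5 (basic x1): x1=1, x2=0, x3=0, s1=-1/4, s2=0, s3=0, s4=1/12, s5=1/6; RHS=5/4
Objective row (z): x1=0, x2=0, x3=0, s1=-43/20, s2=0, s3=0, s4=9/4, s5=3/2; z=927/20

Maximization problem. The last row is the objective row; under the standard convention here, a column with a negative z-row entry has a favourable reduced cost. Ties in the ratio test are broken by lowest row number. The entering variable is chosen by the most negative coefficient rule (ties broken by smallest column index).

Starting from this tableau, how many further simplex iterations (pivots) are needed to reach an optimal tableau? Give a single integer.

1

pivot: s1 in, s3 out → z = 3037/44
No improving column remains; optimal.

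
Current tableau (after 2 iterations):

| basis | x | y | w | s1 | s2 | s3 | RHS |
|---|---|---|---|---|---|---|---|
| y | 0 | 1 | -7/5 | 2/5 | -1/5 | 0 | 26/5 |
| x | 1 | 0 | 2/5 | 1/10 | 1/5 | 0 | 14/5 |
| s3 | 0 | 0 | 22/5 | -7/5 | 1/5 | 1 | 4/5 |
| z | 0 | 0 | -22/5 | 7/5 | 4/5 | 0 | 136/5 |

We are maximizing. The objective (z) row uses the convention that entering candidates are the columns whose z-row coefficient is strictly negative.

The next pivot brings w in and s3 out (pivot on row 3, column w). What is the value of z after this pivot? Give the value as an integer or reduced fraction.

28

Minimum ratio for w: (4/5)/(22/5) = 2/11.
z changes by −(z-row coeff of w)·ratio = −(-22/5)·(2/11) = 4/5.
New z = 136/5 + (4/5) = 28.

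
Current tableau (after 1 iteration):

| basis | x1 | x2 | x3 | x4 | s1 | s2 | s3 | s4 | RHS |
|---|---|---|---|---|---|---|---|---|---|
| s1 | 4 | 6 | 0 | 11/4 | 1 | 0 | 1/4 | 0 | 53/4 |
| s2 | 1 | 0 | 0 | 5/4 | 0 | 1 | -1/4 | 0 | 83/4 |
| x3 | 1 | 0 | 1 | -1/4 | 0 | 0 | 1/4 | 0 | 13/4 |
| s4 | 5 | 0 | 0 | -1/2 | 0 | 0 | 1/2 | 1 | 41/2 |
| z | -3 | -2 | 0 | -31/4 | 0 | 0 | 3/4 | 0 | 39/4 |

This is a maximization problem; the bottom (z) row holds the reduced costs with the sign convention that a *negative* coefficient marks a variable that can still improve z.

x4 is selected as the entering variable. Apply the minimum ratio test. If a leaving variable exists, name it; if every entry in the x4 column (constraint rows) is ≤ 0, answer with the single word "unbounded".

s1

Ratios: row 1 (s1): (53/4)/(11/4) = 53/11; row 2 (s2): (83/4)/(5/4) = 83/5; row 3 (x3): entry -1/4 ≤ 0, skip; row 4 (s4): entry -1/2 ≤ 0, skip.
Minimum ratio is in the s1 row, so s1 leaves.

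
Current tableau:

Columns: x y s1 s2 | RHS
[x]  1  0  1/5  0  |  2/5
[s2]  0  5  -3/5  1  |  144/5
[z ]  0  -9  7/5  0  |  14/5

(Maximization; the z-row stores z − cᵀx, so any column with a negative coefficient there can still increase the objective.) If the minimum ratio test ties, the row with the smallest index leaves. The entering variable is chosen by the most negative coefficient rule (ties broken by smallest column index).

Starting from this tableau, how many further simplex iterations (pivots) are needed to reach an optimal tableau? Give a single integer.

pivot: y in, s2 out → z = 1366/25
No improving column remains; optimal.

1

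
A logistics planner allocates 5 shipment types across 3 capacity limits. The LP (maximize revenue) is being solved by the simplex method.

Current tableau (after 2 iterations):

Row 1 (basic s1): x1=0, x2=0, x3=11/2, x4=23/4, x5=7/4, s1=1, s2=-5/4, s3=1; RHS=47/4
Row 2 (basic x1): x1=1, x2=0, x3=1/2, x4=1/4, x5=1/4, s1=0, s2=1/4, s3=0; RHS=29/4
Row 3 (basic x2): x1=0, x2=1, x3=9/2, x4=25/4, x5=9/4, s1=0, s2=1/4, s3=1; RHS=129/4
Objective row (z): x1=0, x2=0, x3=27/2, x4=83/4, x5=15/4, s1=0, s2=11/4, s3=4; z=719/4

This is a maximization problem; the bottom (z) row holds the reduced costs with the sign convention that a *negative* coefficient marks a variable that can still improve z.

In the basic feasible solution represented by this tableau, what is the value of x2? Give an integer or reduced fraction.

x2 is basic (row 3); its value is the RHS of that row: 129/4.

129/4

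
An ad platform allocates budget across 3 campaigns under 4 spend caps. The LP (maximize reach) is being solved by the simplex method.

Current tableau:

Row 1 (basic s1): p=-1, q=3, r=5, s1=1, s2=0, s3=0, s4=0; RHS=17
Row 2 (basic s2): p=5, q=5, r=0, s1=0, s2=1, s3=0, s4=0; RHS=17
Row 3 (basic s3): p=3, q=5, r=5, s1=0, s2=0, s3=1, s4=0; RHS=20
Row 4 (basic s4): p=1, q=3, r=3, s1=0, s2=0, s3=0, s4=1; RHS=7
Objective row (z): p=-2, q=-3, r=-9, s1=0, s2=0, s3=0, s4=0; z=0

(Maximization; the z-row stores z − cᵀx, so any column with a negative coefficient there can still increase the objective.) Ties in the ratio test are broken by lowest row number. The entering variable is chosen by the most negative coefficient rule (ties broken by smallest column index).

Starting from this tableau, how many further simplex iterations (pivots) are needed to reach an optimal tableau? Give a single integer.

1

pivot: r in, s4 out → z = 21
No improving column remains; optimal.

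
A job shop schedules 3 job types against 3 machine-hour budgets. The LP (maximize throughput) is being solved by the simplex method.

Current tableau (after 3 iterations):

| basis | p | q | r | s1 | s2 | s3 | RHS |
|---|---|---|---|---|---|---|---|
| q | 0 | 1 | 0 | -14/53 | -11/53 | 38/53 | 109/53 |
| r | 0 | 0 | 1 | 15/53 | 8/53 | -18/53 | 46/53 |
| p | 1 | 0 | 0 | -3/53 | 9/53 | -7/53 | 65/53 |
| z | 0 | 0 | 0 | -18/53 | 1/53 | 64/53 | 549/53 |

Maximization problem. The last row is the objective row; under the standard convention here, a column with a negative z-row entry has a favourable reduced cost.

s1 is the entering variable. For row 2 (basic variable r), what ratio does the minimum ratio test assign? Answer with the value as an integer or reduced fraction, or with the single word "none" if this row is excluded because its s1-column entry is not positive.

Ratio = RHS / (s1 entry) = (46/53) / (15/53) = 46/15.

46/15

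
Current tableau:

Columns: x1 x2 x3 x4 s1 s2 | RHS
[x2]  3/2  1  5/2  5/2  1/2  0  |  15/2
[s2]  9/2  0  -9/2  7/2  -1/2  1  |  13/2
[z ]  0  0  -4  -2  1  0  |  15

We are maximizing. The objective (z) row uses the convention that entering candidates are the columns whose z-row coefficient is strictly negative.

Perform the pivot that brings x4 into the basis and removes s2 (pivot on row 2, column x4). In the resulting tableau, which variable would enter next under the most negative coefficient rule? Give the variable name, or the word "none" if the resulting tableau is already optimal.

Pivot element 7/2. New z-row = old z-row − (-2)·(row 2/(7/2)).
Updated z-row coefficients: x1: 18/7, x2: 0, x3: -46/7, x4: 0, s1: 5/7, s2: 4/7.
The most negative is -46/7 in column x3, so x3 would enter next.

x3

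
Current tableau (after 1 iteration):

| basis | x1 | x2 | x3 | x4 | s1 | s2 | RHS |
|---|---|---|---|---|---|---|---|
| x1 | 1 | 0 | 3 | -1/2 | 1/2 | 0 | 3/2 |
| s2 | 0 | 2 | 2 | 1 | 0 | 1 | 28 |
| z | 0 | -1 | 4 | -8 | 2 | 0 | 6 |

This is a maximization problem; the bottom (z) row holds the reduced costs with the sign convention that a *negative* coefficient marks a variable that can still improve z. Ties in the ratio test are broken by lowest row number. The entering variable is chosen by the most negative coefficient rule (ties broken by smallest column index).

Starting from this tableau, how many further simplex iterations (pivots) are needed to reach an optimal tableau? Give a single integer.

pivot: x4 in, s2 out → z = 230
No improving column remains; optimal.

1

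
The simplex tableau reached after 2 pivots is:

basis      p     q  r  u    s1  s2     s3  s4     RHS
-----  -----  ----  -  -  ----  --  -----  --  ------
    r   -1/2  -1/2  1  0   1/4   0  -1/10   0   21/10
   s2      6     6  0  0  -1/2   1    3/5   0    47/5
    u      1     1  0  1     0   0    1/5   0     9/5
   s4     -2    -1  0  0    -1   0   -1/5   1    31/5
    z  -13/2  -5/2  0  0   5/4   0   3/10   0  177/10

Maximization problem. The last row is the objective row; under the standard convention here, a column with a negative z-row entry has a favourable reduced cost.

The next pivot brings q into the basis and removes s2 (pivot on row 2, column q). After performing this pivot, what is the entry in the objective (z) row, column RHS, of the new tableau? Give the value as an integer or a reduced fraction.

1297/60

Pivot element is row 2, column q: 6.
Normalize row 2: new (row 2, RHS) = (47/5)/6 = 47/30.
z-row ← z-row − (-5/2)·(new row 2): 177/10 − (-5/2)·(47/30) = 1297/60.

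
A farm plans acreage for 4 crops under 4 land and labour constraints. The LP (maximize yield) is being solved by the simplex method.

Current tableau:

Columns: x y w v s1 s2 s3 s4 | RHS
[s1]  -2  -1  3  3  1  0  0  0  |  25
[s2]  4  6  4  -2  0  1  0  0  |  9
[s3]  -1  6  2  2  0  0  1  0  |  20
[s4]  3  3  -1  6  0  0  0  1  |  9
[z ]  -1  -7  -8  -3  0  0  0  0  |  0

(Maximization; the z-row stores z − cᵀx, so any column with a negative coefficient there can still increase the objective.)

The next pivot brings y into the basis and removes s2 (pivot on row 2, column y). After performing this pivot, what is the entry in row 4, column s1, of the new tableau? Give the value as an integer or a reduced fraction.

Pivot element is row 2, column y: 6.
Normalize row 2: new (row 2, s1) = 0/6 = 0.
row 4 ← row 4 − 3·(new row 2): 0 − 3·0 = 0.

0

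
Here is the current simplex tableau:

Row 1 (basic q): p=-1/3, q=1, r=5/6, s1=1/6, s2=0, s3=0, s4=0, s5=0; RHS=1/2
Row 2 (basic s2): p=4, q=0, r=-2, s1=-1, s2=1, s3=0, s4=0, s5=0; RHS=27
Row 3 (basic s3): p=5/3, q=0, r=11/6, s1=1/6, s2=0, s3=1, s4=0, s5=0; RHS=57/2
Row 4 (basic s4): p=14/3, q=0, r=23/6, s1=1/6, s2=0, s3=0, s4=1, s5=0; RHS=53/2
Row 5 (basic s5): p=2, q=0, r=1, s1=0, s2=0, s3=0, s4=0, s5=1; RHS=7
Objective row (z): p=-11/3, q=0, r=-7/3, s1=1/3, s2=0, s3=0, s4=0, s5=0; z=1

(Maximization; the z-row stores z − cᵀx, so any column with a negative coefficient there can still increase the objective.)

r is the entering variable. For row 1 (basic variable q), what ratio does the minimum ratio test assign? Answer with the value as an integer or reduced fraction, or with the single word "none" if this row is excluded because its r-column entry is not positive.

Ratio = RHS / (r entry) = (1/2) / (5/6) = 3/5.

3/5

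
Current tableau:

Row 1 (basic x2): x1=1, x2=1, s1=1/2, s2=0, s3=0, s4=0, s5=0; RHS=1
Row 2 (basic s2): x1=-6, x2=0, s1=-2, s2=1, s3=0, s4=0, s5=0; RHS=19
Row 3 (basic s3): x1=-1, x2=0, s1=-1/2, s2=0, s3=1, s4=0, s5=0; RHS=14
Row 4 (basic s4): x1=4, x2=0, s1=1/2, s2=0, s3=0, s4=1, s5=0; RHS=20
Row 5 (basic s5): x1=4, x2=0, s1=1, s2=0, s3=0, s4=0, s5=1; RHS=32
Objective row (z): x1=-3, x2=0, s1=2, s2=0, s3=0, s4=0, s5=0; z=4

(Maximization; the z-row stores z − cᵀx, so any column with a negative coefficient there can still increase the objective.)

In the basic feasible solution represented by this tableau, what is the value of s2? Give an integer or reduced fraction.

s2 is basic (row 2); its value is the RHS of that row: 19.

19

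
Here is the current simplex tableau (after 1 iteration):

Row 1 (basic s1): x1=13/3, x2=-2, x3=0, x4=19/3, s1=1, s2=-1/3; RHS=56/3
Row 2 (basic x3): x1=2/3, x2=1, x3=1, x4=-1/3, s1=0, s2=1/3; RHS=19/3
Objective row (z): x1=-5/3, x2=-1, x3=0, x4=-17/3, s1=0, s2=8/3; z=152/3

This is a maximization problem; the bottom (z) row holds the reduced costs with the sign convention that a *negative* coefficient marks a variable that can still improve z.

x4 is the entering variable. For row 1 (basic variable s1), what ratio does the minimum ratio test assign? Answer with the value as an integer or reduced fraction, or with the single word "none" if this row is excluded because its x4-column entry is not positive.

Ratio = RHS / (x4 entry) = (56/3) / (19/3) = 56/19.

56/19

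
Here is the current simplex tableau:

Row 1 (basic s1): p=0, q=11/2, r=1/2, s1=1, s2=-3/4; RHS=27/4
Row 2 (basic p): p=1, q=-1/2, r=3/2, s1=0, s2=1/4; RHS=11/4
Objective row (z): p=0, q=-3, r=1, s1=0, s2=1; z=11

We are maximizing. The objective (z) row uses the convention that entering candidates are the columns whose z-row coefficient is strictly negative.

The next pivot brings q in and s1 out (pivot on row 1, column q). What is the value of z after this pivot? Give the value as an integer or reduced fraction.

Minimum ratio for q: (27/4)/(11/2) = 27/22.
z changes by −(z-row coeff of q)·ratio = −(-3)·(27/22) = 81/22.
New z = 11 + (81/22) = 323/22.

323/22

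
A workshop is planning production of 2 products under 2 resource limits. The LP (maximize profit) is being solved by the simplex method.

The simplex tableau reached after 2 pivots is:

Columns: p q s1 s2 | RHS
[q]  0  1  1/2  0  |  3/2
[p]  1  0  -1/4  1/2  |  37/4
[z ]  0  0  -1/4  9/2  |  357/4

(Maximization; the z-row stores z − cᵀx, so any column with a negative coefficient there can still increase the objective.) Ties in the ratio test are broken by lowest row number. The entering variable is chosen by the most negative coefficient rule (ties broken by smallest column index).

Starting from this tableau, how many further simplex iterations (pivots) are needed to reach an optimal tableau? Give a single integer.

1

pivot: s1 in, q out → z = 90
No improving column remains; optimal.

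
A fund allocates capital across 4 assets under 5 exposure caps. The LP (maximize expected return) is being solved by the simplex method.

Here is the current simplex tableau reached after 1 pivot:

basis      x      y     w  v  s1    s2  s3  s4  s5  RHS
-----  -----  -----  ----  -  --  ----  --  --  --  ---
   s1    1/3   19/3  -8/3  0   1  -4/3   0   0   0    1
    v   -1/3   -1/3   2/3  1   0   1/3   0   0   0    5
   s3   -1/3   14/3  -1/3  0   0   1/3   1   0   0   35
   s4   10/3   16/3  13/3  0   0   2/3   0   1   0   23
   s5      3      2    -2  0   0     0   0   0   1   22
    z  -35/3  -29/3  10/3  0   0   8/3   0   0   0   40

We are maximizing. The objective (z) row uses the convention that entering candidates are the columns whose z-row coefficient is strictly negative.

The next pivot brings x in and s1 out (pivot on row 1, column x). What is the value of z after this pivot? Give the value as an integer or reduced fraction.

Minimum ratio for x: 1/(1/3) = 3.
z changes by −(z-row coeff of x)·ratio = −(-35/3)·3 = 35.
New z = 40 + 35 = 75.

75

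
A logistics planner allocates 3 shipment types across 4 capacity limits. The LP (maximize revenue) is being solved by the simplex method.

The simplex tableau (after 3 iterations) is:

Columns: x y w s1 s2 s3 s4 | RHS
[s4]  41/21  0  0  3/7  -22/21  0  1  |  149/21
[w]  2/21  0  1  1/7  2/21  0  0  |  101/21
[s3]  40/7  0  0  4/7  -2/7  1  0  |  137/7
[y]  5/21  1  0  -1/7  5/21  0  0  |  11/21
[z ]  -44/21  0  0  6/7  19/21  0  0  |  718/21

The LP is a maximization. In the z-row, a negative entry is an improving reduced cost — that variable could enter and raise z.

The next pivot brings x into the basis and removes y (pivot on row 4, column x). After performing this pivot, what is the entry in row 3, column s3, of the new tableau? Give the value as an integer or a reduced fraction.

1

Pivot element is row 4, column x: 5/21.
Normalize row 4: new (row 4, s3) = 0/(5/21) = 0.
row 3 ← row 3 − (40/7)·(new row 4): 1 − (40/7)·0 = 1.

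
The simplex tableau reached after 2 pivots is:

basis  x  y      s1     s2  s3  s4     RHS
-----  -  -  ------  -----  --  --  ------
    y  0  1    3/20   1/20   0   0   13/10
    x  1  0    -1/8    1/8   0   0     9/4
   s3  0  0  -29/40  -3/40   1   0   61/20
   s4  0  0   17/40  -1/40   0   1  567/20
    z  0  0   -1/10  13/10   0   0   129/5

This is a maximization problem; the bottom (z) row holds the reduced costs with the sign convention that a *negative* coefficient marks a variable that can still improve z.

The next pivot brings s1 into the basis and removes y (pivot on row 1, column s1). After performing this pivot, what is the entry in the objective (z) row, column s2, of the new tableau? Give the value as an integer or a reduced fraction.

Pivot element is row 1, column s1: 3/20.
Normalize row 1: new (row 1, s2) = (1/20)/(3/20) = 1/3.
z-row ← z-row − (-1/10)·(new row 1): 13/10 − (-1/10)·(1/3) = 4/3.

4/3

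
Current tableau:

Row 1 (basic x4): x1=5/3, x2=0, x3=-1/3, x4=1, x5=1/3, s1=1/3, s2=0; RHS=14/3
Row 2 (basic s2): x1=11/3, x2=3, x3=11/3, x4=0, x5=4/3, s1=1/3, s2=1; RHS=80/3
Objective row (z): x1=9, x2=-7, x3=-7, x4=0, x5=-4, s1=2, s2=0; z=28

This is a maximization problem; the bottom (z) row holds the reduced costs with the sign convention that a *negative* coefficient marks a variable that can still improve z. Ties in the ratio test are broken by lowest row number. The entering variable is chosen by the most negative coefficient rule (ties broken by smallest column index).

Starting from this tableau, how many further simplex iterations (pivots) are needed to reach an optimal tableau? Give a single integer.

pivot: x2 in, s2 out → z = 812/9
pivot: x5 in, x4 out → z = 308/3
No improving column remains; optimal.

2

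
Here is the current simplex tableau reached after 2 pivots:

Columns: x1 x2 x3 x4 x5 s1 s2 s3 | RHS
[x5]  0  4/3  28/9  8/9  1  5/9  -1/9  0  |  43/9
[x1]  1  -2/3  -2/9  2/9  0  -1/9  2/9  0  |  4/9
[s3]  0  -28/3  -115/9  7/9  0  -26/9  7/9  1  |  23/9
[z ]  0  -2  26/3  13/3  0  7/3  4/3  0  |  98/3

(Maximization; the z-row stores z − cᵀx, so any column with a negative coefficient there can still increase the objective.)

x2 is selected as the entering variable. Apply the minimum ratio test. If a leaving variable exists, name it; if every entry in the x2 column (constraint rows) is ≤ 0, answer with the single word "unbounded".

x5

Ratios: row 1 (x5): (43/9)/(4/3) = 43/12; row 2 (x1): entry -2/3 ≤ 0, skip; row 3 (s3): entry -28/3 ≤ 0, skip.
Minimum ratio is in the x5 row, so x5 leaves.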